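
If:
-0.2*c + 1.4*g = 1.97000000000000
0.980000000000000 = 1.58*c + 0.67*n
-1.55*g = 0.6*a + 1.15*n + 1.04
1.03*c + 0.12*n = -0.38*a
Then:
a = -2.94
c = 1.26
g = 1.59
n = -1.51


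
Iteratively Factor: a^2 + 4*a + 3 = (a + 1)*(a + 3)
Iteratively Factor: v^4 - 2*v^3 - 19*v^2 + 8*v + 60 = (v - 5)*(v^3 + 3*v^2 - 4*v - 12) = (v - 5)*(v - 2)*(v^2 + 5*v + 6) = (v - 5)*(v - 2)*(v + 3)*(v + 2)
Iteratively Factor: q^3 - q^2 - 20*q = (q + 4)*(q^2 - 5*q) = q*(q + 4)*(q - 5)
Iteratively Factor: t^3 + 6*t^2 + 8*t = (t + 2)*(t^2 + 4*t) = t*(t + 2)*(t + 4)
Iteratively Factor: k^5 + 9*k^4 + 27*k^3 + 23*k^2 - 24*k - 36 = (k - 1)*(k^4 + 10*k^3 + 37*k^2 + 60*k + 36) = (k - 1)*(k + 3)*(k^3 + 7*k^2 + 16*k + 12) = (k - 1)*(k + 2)*(k + 3)*(k^2 + 5*k + 6) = (k - 1)*(k + 2)^2*(k + 3)*(k + 3)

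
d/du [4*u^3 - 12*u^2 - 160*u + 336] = 12*u^2 - 24*u - 160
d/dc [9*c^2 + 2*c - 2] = 18*c + 2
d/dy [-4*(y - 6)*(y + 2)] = 16 - 8*y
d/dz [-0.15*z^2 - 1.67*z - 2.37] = -0.3*z - 1.67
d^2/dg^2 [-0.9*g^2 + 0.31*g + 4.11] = -1.80000000000000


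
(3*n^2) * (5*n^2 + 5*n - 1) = 15*n^4 + 15*n^3 - 3*n^2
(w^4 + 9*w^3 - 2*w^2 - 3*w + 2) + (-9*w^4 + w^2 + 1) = -8*w^4 + 9*w^3 - w^2 - 3*w + 3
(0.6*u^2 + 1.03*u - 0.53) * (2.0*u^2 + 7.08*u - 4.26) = 1.2*u^4 + 6.308*u^3 + 3.6764*u^2 - 8.1402*u + 2.2578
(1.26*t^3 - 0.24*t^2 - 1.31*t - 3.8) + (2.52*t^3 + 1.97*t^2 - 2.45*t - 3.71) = 3.78*t^3 + 1.73*t^2 - 3.76*t - 7.51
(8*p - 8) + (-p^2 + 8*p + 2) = -p^2 + 16*p - 6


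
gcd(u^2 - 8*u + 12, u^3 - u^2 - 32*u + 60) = u - 2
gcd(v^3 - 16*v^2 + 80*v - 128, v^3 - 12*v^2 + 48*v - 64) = v^2 - 8*v + 16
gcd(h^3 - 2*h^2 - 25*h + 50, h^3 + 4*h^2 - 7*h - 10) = h^2 + 3*h - 10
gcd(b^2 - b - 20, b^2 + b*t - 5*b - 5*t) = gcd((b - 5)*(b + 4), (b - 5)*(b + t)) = b - 5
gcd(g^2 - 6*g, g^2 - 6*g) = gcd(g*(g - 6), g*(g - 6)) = g^2 - 6*g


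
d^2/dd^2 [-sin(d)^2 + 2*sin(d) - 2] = -2*sin(d) - 2*cos(2*d)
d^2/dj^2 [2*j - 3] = 0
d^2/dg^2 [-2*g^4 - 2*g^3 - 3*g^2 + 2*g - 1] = -24*g^2 - 12*g - 6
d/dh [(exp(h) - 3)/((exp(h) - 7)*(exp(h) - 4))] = (-exp(2*h) + 6*exp(h) - 5)*exp(h)/(exp(4*h) - 22*exp(3*h) + 177*exp(2*h) - 616*exp(h) + 784)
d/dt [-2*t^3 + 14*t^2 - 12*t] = -6*t^2 + 28*t - 12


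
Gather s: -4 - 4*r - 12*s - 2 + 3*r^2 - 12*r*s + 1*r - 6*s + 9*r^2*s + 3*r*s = 3*r^2 - 3*r + s*(9*r^2 - 9*r - 18) - 6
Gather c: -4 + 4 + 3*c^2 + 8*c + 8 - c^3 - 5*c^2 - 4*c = -c^3 - 2*c^2 + 4*c + 8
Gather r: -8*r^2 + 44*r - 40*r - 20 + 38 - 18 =-8*r^2 + 4*r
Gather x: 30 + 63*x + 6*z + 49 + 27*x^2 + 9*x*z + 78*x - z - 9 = 27*x^2 + x*(9*z + 141) + 5*z + 70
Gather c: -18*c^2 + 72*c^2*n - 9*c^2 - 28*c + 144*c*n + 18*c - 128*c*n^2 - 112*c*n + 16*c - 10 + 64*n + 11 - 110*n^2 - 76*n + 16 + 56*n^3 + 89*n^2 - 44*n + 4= c^2*(72*n - 27) + c*(-128*n^2 + 32*n + 6) + 56*n^3 - 21*n^2 - 56*n + 21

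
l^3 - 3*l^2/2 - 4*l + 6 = (l - 2)*(l - 3/2)*(l + 2)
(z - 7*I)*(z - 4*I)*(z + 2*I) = z^3 - 9*I*z^2 - 6*z - 56*I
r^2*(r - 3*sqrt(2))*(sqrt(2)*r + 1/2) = sqrt(2)*r^4 - 11*r^3/2 - 3*sqrt(2)*r^2/2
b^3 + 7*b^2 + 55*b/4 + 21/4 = (b + 1/2)*(b + 3)*(b + 7/2)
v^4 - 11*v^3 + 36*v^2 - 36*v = v*(v - 6)*(v - 3)*(v - 2)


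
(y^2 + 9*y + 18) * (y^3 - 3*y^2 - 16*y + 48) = y^5 + 6*y^4 - 25*y^3 - 150*y^2 + 144*y + 864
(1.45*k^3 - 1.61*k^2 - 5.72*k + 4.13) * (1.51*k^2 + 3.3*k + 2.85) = 2.1895*k^5 + 2.3539*k^4 - 9.8177*k^3 - 17.2282*k^2 - 2.673*k + 11.7705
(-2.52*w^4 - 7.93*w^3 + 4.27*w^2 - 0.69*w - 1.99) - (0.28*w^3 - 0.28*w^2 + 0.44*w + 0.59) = -2.52*w^4 - 8.21*w^3 + 4.55*w^2 - 1.13*w - 2.58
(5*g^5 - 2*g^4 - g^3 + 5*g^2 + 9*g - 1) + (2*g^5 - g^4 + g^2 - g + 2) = 7*g^5 - 3*g^4 - g^3 + 6*g^2 + 8*g + 1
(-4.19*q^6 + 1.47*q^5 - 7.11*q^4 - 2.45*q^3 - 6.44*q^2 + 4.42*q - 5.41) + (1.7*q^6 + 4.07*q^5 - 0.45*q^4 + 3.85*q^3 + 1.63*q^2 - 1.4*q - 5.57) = -2.49*q^6 + 5.54*q^5 - 7.56*q^4 + 1.4*q^3 - 4.81*q^2 + 3.02*q - 10.98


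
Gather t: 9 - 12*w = 9 - 12*w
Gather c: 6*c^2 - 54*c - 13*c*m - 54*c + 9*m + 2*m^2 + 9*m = 6*c^2 + c*(-13*m - 108) + 2*m^2 + 18*m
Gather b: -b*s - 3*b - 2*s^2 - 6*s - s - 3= b*(-s - 3) - 2*s^2 - 7*s - 3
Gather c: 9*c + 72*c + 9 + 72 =81*c + 81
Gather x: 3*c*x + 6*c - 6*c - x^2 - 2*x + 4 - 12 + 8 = -x^2 + x*(3*c - 2)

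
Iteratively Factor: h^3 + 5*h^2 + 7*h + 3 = (h + 1)*(h^2 + 4*h + 3) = (h + 1)^2*(h + 3)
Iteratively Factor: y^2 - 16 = (y + 4)*(y - 4)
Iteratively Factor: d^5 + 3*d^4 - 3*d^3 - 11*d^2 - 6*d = (d + 1)*(d^4 + 2*d^3 - 5*d^2 - 6*d) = (d + 1)*(d + 3)*(d^3 - d^2 - 2*d) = d*(d + 1)*(d + 3)*(d^2 - d - 2) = d*(d + 1)^2*(d + 3)*(d - 2)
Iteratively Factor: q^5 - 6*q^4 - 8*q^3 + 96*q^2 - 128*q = (q)*(q^4 - 6*q^3 - 8*q^2 + 96*q - 128) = q*(q - 2)*(q^3 - 4*q^2 - 16*q + 64) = q*(q - 4)*(q - 2)*(q^2 - 16) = q*(q - 4)*(q - 2)*(q + 4)*(q - 4)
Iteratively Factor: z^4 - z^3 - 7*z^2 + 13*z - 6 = (z + 3)*(z^3 - 4*z^2 + 5*z - 2) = (z - 1)*(z + 3)*(z^2 - 3*z + 2) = (z - 1)^2*(z + 3)*(z - 2)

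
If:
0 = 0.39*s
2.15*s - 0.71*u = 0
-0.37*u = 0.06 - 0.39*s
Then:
No Solution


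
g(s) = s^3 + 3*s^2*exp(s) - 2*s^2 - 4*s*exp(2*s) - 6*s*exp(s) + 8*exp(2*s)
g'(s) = 3*s^2*exp(s) + 3*s^2 - 8*s*exp(2*s) - 4*s + 12*exp(2*s) - 6*exp(s)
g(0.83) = 17.13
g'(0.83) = 17.92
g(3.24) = -2913.01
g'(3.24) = -8405.98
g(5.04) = -282972.18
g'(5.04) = -664842.53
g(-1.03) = 1.67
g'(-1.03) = 8.88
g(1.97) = 4.78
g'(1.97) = -149.11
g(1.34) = 27.19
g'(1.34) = 16.35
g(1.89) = 14.76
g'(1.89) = -102.33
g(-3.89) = -87.71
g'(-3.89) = 61.78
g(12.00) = -1059506292028.83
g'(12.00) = -2225016924981.71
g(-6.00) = -287.64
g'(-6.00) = 132.25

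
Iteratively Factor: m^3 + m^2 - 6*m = (m - 2)*(m^2 + 3*m) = (m - 2)*(m + 3)*(m)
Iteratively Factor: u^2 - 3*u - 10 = (u - 5)*(u + 2)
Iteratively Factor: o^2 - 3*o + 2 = (o - 1)*(o - 2)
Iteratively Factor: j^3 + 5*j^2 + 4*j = (j)*(j^2 + 5*j + 4) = j*(j + 4)*(j + 1)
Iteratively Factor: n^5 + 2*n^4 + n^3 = (n)*(n^4 + 2*n^3 + n^2) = n^2*(n^3 + 2*n^2 + n) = n^3*(n^2 + 2*n + 1) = n^3*(n + 1)*(n + 1)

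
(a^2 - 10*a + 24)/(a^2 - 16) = (a - 6)/(a + 4)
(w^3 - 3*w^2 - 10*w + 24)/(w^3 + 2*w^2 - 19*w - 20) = (w^2 + w - 6)/(w^2 + 6*w + 5)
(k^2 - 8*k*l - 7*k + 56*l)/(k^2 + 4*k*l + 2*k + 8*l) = (k^2 - 8*k*l - 7*k + 56*l)/(k^2 + 4*k*l + 2*k + 8*l)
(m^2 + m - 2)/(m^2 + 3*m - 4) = (m + 2)/(m + 4)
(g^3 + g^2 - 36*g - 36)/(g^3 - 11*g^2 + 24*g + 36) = (g + 6)/(g - 6)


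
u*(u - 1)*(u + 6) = u^3 + 5*u^2 - 6*u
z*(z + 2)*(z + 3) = z^3 + 5*z^2 + 6*z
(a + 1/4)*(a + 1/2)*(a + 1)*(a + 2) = a^4 + 15*a^3/4 + 35*a^2/8 + 15*a/8 + 1/4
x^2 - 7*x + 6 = (x - 6)*(x - 1)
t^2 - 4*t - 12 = (t - 6)*(t + 2)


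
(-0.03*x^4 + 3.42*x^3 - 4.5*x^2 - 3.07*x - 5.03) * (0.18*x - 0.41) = -0.0054*x^5 + 0.6279*x^4 - 2.2122*x^3 + 1.2924*x^2 + 0.3533*x + 2.0623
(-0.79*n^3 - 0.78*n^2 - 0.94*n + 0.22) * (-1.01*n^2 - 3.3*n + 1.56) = 0.7979*n^5 + 3.3948*n^4 + 2.291*n^3 + 1.663*n^2 - 2.1924*n + 0.3432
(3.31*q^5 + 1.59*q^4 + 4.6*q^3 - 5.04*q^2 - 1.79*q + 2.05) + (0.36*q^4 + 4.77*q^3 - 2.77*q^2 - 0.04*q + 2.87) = 3.31*q^5 + 1.95*q^4 + 9.37*q^3 - 7.81*q^2 - 1.83*q + 4.92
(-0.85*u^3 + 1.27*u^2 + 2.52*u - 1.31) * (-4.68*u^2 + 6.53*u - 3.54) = 3.978*u^5 - 11.4941*u^4 - 0.491499999999998*u^3 + 18.0906*u^2 - 17.4751*u + 4.6374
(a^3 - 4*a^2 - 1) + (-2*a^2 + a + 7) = a^3 - 6*a^2 + a + 6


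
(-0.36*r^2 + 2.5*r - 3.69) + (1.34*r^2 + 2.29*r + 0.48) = 0.98*r^2 + 4.79*r - 3.21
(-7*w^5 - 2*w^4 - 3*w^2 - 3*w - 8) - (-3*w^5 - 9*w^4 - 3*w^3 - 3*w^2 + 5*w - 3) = -4*w^5 + 7*w^4 + 3*w^3 - 8*w - 5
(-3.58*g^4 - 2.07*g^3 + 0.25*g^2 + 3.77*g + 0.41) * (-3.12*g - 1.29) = 11.1696*g^5 + 11.0766*g^4 + 1.8903*g^3 - 12.0849*g^2 - 6.1425*g - 0.5289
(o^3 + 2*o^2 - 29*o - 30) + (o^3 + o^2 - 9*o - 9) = 2*o^3 + 3*o^2 - 38*o - 39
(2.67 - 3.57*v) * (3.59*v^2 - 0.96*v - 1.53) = -12.8163*v^3 + 13.0125*v^2 + 2.8989*v - 4.0851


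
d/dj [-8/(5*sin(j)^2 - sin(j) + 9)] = 8*(10*sin(j) - 1)*cos(j)/(5*sin(j)^2 - sin(j) + 9)^2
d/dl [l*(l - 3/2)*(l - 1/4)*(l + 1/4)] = 4*l^3 - 9*l^2/2 - l/8 + 3/32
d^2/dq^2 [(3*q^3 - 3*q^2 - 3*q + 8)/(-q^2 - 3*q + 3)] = 84*(-q^3 + 2*q^2 - 3*q - 1)/(q^6 + 9*q^5 + 18*q^4 - 27*q^3 - 54*q^2 + 81*q - 27)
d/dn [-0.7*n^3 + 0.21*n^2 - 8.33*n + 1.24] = -2.1*n^2 + 0.42*n - 8.33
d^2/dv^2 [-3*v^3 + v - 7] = -18*v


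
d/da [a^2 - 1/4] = 2*a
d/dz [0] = 0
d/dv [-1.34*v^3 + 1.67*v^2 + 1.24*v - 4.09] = -4.02*v^2 + 3.34*v + 1.24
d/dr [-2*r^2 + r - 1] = 1 - 4*r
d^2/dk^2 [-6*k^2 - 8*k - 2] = -12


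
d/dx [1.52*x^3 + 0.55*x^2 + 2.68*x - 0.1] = 4.56*x^2 + 1.1*x + 2.68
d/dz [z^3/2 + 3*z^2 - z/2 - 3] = 3*z^2/2 + 6*z - 1/2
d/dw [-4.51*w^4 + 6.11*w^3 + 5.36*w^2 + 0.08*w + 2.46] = -18.04*w^3 + 18.33*w^2 + 10.72*w + 0.08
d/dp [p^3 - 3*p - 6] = 3*p^2 - 3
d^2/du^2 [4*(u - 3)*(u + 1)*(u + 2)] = 24*u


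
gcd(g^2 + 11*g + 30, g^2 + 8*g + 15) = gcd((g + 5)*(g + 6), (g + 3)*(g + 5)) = g + 5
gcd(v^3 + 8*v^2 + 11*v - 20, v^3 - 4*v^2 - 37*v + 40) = v^2 + 4*v - 5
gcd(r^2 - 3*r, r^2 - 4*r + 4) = 1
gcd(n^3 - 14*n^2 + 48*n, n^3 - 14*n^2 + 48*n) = n^3 - 14*n^2 + 48*n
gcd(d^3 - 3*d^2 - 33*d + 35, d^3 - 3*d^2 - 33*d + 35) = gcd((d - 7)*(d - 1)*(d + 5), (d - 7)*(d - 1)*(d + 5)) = d^3 - 3*d^2 - 33*d + 35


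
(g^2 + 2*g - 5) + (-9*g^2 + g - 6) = -8*g^2 + 3*g - 11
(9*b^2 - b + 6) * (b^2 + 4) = 9*b^4 - b^3 + 42*b^2 - 4*b + 24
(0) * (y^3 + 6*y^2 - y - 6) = 0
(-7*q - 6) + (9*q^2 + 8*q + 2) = 9*q^2 + q - 4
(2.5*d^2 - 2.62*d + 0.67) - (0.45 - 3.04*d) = 2.5*d^2 + 0.42*d + 0.22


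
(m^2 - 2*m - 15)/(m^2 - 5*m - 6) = (-m^2 + 2*m + 15)/(-m^2 + 5*m + 6)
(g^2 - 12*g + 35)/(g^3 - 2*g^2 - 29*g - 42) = (g - 5)/(g^2 + 5*g + 6)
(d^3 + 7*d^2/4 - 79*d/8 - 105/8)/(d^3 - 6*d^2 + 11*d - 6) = (8*d^2 + 38*d + 35)/(8*(d^2 - 3*d + 2))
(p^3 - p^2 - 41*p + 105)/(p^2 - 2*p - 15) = (p^2 + 4*p - 21)/(p + 3)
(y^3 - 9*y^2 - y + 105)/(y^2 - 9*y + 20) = (y^2 - 4*y - 21)/(y - 4)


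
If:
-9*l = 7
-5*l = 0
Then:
No Solution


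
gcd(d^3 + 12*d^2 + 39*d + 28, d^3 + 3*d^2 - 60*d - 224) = d^2 + 11*d + 28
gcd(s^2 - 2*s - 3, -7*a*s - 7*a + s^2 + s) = s + 1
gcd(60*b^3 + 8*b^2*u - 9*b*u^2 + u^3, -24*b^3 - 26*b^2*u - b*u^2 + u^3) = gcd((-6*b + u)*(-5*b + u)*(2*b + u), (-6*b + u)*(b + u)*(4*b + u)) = -6*b + u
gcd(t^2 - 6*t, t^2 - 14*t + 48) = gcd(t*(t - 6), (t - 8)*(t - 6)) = t - 6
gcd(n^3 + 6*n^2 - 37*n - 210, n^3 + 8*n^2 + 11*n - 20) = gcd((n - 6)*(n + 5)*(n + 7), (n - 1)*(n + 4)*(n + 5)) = n + 5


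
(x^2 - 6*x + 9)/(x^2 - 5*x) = (x^2 - 6*x + 9)/(x*(x - 5))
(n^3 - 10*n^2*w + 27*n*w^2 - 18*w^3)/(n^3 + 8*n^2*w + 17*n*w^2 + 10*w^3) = (n^3 - 10*n^2*w + 27*n*w^2 - 18*w^3)/(n^3 + 8*n^2*w + 17*n*w^2 + 10*w^3)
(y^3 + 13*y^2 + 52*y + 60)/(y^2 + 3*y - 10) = (y^2 + 8*y + 12)/(y - 2)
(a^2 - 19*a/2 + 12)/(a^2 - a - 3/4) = 2*(a - 8)/(2*a + 1)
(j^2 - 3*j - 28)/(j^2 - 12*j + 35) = (j + 4)/(j - 5)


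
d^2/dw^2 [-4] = 0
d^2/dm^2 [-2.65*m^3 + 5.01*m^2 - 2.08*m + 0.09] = 10.02 - 15.9*m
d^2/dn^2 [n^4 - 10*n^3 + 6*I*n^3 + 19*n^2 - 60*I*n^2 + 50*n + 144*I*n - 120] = 12*n^2 + n*(-60 + 36*I) + 38 - 120*I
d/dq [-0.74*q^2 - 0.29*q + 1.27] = -1.48*q - 0.29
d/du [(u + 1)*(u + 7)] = 2*u + 8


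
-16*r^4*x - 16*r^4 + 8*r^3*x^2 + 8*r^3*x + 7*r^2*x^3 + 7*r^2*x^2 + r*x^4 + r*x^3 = (-r + x)*(4*r + x)^2*(r*x + r)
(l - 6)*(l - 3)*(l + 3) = l^3 - 6*l^2 - 9*l + 54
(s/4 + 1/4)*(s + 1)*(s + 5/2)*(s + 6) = s^4/4 + 21*s^3/8 + 33*s^2/4 + 77*s/8 + 15/4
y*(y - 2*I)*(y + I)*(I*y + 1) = I*y^4 + 2*y^3 + I*y^2 + 2*y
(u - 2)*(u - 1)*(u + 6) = u^3 + 3*u^2 - 16*u + 12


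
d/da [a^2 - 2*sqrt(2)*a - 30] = 2*a - 2*sqrt(2)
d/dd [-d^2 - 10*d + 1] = -2*d - 10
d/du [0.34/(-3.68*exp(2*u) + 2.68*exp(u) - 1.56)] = (2.5024*exp(u) - 0.9112)*exp(u)/(3.68*exp(2*u) - 2.68*exp(u) + 1.56)^2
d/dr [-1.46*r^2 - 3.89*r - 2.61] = -2.92*r - 3.89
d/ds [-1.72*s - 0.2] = -1.72000000000000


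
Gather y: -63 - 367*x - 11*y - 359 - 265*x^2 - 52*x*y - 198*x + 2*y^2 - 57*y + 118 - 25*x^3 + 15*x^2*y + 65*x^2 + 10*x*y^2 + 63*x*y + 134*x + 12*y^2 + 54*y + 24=-25*x^3 - 200*x^2 - 431*x + y^2*(10*x + 14) + y*(15*x^2 + 11*x - 14) - 280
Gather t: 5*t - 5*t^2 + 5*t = -5*t^2 + 10*t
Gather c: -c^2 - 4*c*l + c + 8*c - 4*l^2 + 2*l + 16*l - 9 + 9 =-c^2 + c*(9 - 4*l) - 4*l^2 + 18*l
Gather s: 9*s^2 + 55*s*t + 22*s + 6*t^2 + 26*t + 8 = 9*s^2 + s*(55*t + 22) + 6*t^2 + 26*t + 8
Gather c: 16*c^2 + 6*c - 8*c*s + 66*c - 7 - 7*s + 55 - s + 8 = 16*c^2 + c*(72 - 8*s) - 8*s + 56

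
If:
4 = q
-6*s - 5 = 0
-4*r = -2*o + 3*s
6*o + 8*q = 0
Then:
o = -16/3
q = 4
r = -49/24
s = -5/6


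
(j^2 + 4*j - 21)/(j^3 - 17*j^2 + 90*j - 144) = (j + 7)/(j^2 - 14*j + 48)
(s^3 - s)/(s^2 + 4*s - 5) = s*(s + 1)/(s + 5)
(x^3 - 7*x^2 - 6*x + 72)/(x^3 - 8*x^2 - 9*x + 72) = (x^2 - 10*x + 24)/(x^2 - 11*x + 24)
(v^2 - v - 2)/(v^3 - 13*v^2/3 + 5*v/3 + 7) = 3*(v - 2)/(3*v^2 - 16*v + 21)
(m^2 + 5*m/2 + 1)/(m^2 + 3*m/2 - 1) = (2*m + 1)/(2*m - 1)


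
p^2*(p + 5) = p^3 + 5*p^2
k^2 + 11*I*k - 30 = (k + 5*I)*(k + 6*I)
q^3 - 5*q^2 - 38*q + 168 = (q - 7)*(q - 4)*(q + 6)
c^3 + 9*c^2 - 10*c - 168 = (c - 4)*(c + 6)*(c + 7)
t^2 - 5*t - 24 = (t - 8)*(t + 3)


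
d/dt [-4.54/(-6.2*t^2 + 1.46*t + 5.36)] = (6.6284 - 56.296*t)/(-6.2*t^2 + 1.46*t + 5.36)^2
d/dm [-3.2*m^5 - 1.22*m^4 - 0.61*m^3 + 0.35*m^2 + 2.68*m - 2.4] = -16.0*m^4 - 4.88*m^3 - 1.83*m^2 + 0.7*m + 2.68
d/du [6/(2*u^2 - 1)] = -24*u/(2*u^2 - 1)^2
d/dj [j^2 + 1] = 2*j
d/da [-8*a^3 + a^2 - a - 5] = -24*a^2 + 2*a - 1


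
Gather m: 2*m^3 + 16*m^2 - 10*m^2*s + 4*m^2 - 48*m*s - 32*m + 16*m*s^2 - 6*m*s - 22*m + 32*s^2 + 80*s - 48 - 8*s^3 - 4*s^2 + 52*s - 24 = 2*m^3 + m^2*(20 - 10*s) + m*(16*s^2 - 54*s - 54) - 8*s^3 + 28*s^2 + 132*s - 72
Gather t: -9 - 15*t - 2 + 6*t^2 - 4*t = 6*t^2 - 19*t - 11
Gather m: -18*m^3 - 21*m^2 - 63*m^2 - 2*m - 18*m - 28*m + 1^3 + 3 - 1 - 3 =-18*m^3 - 84*m^2 - 48*m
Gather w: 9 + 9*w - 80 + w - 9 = 10*w - 80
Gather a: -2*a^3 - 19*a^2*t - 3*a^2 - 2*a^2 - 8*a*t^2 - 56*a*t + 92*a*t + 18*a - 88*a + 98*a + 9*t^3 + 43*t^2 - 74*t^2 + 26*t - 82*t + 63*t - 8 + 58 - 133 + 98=-2*a^3 + a^2*(-19*t - 5) + a*(-8*t^2 + 36*t + 28) + 9*t^3 - 31*t^2 + 7*t + 15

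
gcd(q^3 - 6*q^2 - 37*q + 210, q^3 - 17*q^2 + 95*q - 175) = q^2 - 12*q + 35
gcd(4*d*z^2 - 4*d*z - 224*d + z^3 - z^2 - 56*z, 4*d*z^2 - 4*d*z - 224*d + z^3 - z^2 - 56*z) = 4*d*z^2 - 4*d*z - 224*d + z^3 - z^2 - 56*z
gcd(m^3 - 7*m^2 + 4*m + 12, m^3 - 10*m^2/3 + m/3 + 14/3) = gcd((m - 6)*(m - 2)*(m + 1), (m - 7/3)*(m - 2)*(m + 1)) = m^2 - m - 2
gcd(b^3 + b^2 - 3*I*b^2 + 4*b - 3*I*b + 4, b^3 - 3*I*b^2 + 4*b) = b^2 - 3*I*b + 4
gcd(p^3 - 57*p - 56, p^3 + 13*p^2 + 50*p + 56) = p + 7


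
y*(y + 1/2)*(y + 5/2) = y^3 + 3*y^2 + 5*y/4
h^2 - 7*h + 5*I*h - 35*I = (h - 7)*(h + 5*I)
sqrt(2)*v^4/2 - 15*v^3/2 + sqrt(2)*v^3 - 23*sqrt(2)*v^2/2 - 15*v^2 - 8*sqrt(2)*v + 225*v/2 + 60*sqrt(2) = (v - 3)*(v + 5)*(v - 8*sqrt(2))*(sqrt(2)*v/2 + 1/2)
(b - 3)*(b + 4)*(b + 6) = b^3 + 7*b^2 - 6*b - 72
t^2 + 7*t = t*(t + 7)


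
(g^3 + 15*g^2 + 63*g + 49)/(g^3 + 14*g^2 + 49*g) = (g + 1)/g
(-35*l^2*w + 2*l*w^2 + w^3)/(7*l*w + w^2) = -5*l + w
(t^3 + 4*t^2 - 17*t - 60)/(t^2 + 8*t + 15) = t - 4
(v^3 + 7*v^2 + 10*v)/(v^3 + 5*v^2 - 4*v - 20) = v/(v - 2)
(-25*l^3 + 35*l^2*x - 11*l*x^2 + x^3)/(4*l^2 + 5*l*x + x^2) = (-25*l^3 + 35*l^2*x - 11*l*x^2 + x^3)/(4*l^2 + 5*l*x + x^2)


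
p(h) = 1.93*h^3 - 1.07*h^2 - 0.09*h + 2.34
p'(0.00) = -0.09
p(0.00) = 2.34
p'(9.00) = 449.64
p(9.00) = 1321.83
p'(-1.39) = 14.07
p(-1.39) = -4.79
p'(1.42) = 8.55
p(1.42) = 5.58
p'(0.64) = 0.91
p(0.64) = 2.35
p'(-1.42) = 14.62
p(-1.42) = -5.22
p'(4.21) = 93.52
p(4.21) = 127.01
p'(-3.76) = 89.81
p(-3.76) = -115.04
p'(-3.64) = 84.41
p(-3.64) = -104.59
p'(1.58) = 10.98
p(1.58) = 7.14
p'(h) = 5.79*h^2 - 2.14*h - 0.09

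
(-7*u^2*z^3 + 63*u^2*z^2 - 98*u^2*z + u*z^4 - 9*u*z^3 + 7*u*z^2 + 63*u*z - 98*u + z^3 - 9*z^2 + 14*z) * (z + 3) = -7*u^2*z^4 + 42*u^2*z^3 + 91*u^2*z^2 - 294*u^2*z + u*z^5 - 6*u*z^4 - 20*u*z^3 + 84*u*z^2 + 91*u*z - 294*u + z^4 - 6*z^3 - 13*z^2 + 42*z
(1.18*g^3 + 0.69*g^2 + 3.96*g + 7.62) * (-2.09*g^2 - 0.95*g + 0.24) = -2.4662*g^5 - 2.5631*g^4 - 8.6487*g^3 - 19.5222*g^2 - 6.2886*g + 1.8288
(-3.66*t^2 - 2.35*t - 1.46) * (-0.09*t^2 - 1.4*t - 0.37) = 0.3294*t^4 + 5.3355*t^3 + 4.7756*t^2 + 2.9135*t + 0.5402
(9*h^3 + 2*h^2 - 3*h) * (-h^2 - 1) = -9*h^5 - 2*h^4 - 6*h^3 - 2*h^2 + 3*h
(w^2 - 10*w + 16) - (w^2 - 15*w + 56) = 5*w - 40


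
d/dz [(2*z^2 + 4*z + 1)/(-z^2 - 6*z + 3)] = 2*(-4*z^2 + 7*z + 9)/(z^4 + 12*z^3 + 30*z^2 - 36*z + 9)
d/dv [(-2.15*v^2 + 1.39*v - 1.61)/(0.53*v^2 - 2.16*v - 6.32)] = (3.9073*v^2 + 28.8826*v - 12.2624)/(0.2809*v^4 - 2.2896*v^3 - 2.0336*v^2 + 27.3024*v + 39.9424)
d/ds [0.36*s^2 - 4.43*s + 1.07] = 0.72*s - 4.43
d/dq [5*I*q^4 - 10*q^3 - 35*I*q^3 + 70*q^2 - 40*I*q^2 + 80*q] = 20*I*q^3 + q^2*(-30 - 105*I) + q*(140 - 80*I) + 80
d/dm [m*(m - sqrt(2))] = 2*m - sqrt(2)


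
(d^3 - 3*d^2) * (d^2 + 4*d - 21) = d^5 + d^4 - 33*d^3 + 63*d^2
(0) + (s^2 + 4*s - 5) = s^2 + 4*s - 5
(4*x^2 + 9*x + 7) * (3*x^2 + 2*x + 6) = 12*x^4 + 35*x^3 + 63*x^2 + 68*x + 42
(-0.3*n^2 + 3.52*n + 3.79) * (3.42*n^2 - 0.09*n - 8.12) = -1.026*n^4 + 12.0654*n^3 + 15.081*n^2 - 28.9235*n - 30.7748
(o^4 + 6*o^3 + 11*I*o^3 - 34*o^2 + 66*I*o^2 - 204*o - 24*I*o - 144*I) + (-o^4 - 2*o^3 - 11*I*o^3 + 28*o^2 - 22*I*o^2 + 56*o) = 4*o^3 - 6*o^2 + 44*I*o^2 - 148*o - 24*I*o - 144*I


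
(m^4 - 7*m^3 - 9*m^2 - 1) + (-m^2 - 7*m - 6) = m^4 - 7*m^3 - 10*m^2 - 7*m - 7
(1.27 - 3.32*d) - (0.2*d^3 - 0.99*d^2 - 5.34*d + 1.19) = -0.2*d^3 + 0.99*d^2 + 2.02*d + 0.0800000000000001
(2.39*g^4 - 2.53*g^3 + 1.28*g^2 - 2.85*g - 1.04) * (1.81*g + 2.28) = 4.3259*g^5 + 0.869899999999999*g^4 - 3.4516*g^3 - 2.2401*g^2 - 8.3804*g - 2.3712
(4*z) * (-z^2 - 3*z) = -4*z^3 - 12*z^2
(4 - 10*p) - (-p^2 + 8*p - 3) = p^2 - 18*p + 7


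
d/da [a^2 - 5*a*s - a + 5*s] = 2*a - 5*s - 1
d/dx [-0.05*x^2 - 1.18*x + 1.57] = -0.1*x - 1.18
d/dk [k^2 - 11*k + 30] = 2*k - 11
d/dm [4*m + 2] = 4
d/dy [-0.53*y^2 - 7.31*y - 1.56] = -1.06*y - 7.31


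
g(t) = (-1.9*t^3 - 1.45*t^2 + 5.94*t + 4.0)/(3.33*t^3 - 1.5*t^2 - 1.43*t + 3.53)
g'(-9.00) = 0.01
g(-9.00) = -0.48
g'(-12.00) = 0.01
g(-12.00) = -0.51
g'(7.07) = 0.00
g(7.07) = -0.64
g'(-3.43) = 0.09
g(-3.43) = -0.30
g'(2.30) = -0.40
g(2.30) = -0.40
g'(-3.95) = 0.07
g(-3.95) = -0.34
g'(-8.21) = 0.01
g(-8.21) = -0.47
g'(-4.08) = 0.06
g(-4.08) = -0.35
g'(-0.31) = 1.62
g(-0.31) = 0.56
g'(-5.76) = 0.03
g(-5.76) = -0.42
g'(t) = (-9.99*t^2 + 3.0*t + 1.43)*(-1.9*t^3 - 1.45*t^2 + 5.94*t + 4.0)/(3.33*t^3 - 1.5*t^2 - 1.43*t + 3.53)^2 + (-5.7*t^2 - 2.9*t + 5.94)/(3.33*t^3 - 1.5*t^2 - 1.43*t + 3.53)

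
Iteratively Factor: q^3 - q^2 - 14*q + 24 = (q - 3)*(q^2 + 2*q - 8) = (q - 3)*(q - 2)*(q + 4)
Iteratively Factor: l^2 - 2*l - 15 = (l - 5)*(l + 3)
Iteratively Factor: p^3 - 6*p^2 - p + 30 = (p + 2)*(p^2 - 8*p + 15) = (p - 5)*(p + 2)*(p - 3)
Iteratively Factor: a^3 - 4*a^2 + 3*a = (a - 1)*(a^2 - 3*a) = a*(a - 1)*(a - 3)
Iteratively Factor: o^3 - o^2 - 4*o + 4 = (o - 2)*(o^2 + o - 2) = (o - 2)*(o - 1)*(o + 2)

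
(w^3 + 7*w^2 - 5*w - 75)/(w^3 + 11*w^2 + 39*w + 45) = (w^2 + 2*w - 15)/(w^2 + 6*w + 9)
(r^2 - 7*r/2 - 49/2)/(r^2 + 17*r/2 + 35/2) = (r - 7)/(r + 5)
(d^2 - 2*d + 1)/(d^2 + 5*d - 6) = (d - 1)/(d + 6)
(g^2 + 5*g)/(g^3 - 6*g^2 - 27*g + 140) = g/(g^2 - 11*g + 28)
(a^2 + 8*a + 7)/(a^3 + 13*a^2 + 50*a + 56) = (a + 1)/(a^2 + 6*a + 8)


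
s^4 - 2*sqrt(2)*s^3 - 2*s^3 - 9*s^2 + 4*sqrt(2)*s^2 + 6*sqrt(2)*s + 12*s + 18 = (s - 3)*(s + 1)*(s - 3*sqrt(2))*(s + sqrt(2))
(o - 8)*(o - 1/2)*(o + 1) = o^3 - 15*o^2/2 - 9*o/2 + 4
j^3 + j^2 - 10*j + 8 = (j - 2)*(j - 1)*(j + 4)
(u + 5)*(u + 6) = u^2 + 11*u + 30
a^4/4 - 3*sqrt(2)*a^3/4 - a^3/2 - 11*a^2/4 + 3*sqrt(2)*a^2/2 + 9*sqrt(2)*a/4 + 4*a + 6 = (a/2 + 1/2)*(a/2 + sqrt(2)/2)*(a - 3)*(a - 4*sqrt(2))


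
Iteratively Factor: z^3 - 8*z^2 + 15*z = (z)*(z^2 - 8*z + 15) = z*(z - 3)*(z - 5)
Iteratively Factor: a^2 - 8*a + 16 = (a - 4)*(a - 4)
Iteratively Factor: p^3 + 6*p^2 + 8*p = (p + 2)*(p^2 + 4*p) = (p + 2)*(p + 4)*(p)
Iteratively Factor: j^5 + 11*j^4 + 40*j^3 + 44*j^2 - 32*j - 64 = (j + 2)*(j^4 + 9*j^3 + 22*j^2 - 32) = (j + 2)^2*(j^3 + 7*j^2 + 8*j - 16) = (j - 1)*(j + 2)^2*(j^2 + 8*j + 16) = (j - 1)*(j + 2)^2*(j + 4)*(j + 4)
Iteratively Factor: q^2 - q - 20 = (q - 5)*(q + 4)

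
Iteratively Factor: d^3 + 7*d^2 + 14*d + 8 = (d + 2)*(d^2 + 5*d + 4) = (d + 1)*(d + 2)*(d + 4)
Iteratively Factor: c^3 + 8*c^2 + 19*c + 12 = (c + 1)*(c^2 + 7*c + 12) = (c + 1)*(c + 4)*(c + 3)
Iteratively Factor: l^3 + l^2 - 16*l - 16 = (l + 1)*(l^2 - 16) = (l + 1)*(l + 4)*(l - 4)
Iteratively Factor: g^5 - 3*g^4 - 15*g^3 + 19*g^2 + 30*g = (g)*(g^4 - 3*g^3 - 15*g^2 + 19*g + 30) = g*(g - 2)*(g^3 - g^2 - 17*g - 15) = g*(g - 2)*(g + 3)*(g^2 - 4*g - 5) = g*(g - 2)*(g + 1)*(g + 3)*(g - 5)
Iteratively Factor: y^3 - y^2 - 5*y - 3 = (y + 1)*(y^2 - 2*y - 3) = (y + 1)^2*(y - 3)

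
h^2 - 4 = (h - 2)*(h + 2)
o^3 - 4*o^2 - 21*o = o*(o - 7)*(o + 3)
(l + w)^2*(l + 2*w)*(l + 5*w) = l^4 + 9*l^3*w + 25*l^2*w^2 + 27*l*w^3 + 10*w^4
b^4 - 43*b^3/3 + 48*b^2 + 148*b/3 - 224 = (b - 8)*(b - 6)*(b - 7/3)*(b + 2)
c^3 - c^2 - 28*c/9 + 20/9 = (c - 2)*(c - 2/3)*(c + 5/3)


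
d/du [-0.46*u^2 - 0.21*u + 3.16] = -0.92*u - 0.21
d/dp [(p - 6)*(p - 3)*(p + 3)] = 3*p^2 - 12*p - 9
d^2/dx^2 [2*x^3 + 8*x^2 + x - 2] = 12*x + 16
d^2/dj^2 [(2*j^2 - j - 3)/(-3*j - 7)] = -184/(27*j^3 + 189*j^2 + 441*j + 343)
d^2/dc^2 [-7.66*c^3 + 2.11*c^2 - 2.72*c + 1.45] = 4.22 - 45.96*c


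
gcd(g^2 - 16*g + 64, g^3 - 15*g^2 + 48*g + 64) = g^2 - 16*g + 64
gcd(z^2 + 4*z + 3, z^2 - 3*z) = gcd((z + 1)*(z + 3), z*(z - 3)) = 1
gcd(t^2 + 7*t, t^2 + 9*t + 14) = t + 7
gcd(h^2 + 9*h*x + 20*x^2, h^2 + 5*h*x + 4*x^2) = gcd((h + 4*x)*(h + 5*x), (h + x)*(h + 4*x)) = h + 4*x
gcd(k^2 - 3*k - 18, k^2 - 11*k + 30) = k - 6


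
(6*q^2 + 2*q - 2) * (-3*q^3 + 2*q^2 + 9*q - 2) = -18*q^5 + 6*q^4 + 64*q^3 + 2*q^2 - 22*q + 4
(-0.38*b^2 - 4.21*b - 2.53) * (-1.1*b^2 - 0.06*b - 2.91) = 0.418*b^4 + 4.6538*b^3 + 4.1414*b^2 + 12.4029*b + 7.3623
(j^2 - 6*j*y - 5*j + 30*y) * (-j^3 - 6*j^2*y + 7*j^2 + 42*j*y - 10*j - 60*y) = -j^5 + 12*j^4 + 36*j^3*y^2 - 45*j^3 - 432*j^2*y^2 + 50*j^2 + 1620*j*y^2 - 1800*y^2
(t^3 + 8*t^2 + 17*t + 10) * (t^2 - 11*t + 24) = t^5 - 3*t^4 - 47*t^3 + 15*t^2 + 298*t + 240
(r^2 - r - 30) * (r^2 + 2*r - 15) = r^4 + r^3 - 47*r^2 - 45*r + 450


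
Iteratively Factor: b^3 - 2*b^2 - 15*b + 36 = (b - 3)*(b^2 + b - 12) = (b - 3)*(b + 4)*(b - 3)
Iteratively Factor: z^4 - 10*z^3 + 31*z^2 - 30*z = (z - 5)*(z^3 - 5*z^2 + 6*z) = z*(z - 5)*(z^2 - 5*z + 6) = z*(z - 5)*(z - 3)*(z - 2)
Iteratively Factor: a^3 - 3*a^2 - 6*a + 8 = (a - 1)*(a^2 - 2*a - 8) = (a - 1)*(a + 2)*(a - 4)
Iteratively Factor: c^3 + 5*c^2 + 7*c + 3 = (c + 1)*(c^2 + 4*c + 3) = (c + 1)^2*(c + 3)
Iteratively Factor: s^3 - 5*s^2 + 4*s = (s - 1)*(s^2 - 4*s) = s*(s - 1)*(s - 4)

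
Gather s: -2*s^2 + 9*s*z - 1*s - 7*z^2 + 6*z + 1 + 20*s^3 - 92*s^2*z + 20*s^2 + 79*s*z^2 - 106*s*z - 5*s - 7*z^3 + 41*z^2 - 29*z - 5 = 20*s^3 + s^2*(18 - 92*z) + s*(79*z^2 - 97*z - 6) - 7*z^3 + 34*z^2 - 23*z - 4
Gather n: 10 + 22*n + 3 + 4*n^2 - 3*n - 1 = 4*n^2 + 19*n + 12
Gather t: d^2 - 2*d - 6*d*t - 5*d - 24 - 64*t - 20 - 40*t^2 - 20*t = d^2 - 7*d - 40*t^2 + t*(-6*d - 84) - 44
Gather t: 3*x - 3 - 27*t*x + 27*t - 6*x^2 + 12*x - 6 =t*(27 - 27*x) - 6*x^2 + 15*x - 9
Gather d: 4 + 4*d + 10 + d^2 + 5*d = d^2 + 9*d + 14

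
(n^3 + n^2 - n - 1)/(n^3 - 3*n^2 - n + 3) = (n + 1)/(n - 3)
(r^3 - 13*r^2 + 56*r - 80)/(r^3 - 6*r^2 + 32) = (r - 5)/(r + 2)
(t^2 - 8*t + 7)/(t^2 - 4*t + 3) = (t - 7)/(t - 3)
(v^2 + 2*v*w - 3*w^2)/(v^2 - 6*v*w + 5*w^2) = (v + 3*w)/(v - 5*w)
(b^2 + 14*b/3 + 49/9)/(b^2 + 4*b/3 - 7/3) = (b + 7/3)/(b - 1)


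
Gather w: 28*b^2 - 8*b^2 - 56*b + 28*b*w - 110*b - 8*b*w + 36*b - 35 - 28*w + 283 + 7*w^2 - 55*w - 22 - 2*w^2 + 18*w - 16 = 20*b^2 - 130*b + 5*w^2 + w*(20*b - 65) + 210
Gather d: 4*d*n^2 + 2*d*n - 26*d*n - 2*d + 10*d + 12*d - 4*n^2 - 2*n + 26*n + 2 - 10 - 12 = d*(4*n^2 - 24*n + 20) - 4*n^2 + 24*n - 20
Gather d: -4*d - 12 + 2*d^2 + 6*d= 2*d^2 + 2*d - 12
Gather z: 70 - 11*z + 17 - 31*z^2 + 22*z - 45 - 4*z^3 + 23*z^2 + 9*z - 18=-4*z^3 - 8*z^2 + 20*z + 24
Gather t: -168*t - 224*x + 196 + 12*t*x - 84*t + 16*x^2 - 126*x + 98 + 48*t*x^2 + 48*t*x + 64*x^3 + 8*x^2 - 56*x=t*(48*x^2 + 60*x - 252) + 64*x^3 + 24*x^2 - 406*x + 294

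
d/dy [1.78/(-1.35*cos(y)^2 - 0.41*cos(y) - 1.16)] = -(4.806*cos(y) + 0.7298)*sin(y)/(1.35*cos(y)^2 + 0.41*cos(y) + 1.16)^2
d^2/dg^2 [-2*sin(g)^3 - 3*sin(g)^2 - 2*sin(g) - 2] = 18*sin(g)^3 + 12*sin(g)^2 - 10*sin(g) - 6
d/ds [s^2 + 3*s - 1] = 2*s + 3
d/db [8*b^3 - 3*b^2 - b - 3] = 24*b^2 - 6*b - 1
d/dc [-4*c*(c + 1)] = -8*c - 4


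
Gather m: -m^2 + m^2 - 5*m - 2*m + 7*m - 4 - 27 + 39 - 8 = 0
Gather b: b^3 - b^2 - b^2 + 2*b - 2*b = b^3 - 2*b^2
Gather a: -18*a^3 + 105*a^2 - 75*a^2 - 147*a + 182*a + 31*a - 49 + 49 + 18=-18*a^3 + 30*a^2 + 66*a + 18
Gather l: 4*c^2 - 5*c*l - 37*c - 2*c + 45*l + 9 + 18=4*c^2 - 39*c + l*(45 - 5*c) + 27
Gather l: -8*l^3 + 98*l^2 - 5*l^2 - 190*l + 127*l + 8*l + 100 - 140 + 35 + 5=-8*l^3 + 93*l^2 - 55*l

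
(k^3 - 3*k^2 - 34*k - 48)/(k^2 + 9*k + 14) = (k^2 - 5*k - 24)/(k + 7)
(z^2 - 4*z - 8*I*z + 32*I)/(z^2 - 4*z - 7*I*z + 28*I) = (z - 8*I)/(z - 7*I)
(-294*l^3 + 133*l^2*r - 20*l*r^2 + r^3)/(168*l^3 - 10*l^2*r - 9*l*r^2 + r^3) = (-7*l + r)/(4*l + r)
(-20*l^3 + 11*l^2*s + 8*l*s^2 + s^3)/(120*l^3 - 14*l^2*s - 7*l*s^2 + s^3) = (-5*l^2 + 4*l*s + s^2)/(30*l^2 - 11*l*s + s^2)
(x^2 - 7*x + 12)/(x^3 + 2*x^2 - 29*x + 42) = (x - 4)/(x^2 + 5*x - 14)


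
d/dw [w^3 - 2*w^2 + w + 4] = 3*w^2 - 4*w + 1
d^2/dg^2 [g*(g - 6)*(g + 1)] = 6*g - 10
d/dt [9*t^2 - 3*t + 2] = 18*t - 3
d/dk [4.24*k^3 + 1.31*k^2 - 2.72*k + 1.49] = 12.72*k^2 + 2.62*k - 2.72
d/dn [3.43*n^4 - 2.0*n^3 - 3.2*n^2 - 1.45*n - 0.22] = 13.72*n^3 - 6.0*n^2 - 6.4*n - 1.45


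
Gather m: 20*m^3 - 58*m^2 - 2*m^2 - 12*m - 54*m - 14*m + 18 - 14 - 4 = 20*m^3 - 60*m^2 - 80*m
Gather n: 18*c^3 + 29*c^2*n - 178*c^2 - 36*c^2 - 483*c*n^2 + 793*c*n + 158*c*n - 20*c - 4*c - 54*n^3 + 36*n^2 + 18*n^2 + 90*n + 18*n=18*c^3 - 214*c^2 - 24*c - 54*n^3 + n^2*(54 - 483*c) + n*(29*c^2 + 951*c + 108)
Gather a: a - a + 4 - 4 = 0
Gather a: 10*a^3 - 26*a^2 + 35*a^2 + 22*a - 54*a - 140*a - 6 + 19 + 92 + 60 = 10*a^3 + 9*a^2 - 172*a + 165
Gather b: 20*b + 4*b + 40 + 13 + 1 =24*b + 54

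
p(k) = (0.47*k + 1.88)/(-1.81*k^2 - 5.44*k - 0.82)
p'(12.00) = 0.00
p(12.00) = -0.02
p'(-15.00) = 0.00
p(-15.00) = 0.02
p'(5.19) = 0.01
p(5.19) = -0.06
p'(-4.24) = -0.04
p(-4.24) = 0.01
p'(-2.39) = -0.46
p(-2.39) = 0.41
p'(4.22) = 0.02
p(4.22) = -0.07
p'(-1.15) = 0.34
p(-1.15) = 0.44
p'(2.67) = 0.04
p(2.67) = -0.11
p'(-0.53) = 2.68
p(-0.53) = 1.05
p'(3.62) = 0.02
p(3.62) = -0.08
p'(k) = (0.47*k + 1.88)*(3.62*k + 5.44)/(-1.81*k^2 - 5.44*k - 0.82)^2 + 0.47/(-1.81*k^2 - 5.44*k - 0.82) = (0.8507*k^2 + 6.8056*k + 9.8418)/(3.2761*k^4 + 19.6928*k^3 + 32.562*k^2 + 8.9216*k + 0.6724)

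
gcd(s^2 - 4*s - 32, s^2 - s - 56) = s - 8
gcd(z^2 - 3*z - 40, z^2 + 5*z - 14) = 1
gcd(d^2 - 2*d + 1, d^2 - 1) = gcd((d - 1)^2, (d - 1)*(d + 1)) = d - 1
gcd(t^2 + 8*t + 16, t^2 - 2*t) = 1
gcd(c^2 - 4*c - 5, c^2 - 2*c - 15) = c - 5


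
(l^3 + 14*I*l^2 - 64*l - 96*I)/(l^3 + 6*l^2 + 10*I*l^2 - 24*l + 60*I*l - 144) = (l + 4*I)/(l + 6)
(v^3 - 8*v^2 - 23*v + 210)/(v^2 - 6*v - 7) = (v^2 - v - 30)/(v + 1)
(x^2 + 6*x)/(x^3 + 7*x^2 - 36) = x/(x^2 + x - 6)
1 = 1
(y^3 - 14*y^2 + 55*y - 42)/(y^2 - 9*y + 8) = (y^2 - 13*y + 42)/(y - 8)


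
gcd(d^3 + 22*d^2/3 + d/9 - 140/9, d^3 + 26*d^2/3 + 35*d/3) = d^2 + 26*d/3 + 35/3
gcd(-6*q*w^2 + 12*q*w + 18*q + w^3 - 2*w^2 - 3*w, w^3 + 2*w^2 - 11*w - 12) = w^2 - 2*w - 3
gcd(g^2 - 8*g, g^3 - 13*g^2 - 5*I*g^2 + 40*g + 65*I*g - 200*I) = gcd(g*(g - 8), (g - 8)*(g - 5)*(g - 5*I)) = g - 8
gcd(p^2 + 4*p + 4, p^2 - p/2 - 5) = p + 2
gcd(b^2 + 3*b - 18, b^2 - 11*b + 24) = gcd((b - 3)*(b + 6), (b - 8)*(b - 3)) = b - 3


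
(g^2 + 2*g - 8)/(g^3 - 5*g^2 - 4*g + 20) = (g + 4)/(g^2 - 3*g - 10)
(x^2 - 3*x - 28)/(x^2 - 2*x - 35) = (x + 4)/(x + 5)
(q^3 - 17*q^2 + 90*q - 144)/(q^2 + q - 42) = (q^2 - 11*q + 24)/(q + 7)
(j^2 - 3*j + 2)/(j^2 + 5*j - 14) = (j - 1)/(j + 7)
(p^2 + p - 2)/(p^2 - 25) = (p^2 + p - 2)/(p^2 - 25)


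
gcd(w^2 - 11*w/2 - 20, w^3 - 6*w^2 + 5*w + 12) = 1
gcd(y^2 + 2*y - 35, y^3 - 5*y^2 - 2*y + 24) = 1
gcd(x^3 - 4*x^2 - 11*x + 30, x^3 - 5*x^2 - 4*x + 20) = x^2 - 7*x + 10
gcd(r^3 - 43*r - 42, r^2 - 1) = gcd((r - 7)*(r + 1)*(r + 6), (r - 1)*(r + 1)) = r + 1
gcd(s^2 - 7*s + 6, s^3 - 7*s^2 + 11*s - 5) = s - 1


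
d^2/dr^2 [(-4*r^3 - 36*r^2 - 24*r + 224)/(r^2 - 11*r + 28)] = 528*(-3*r^3 + 28*r^2 - 56*r - 56)/(r^6 - 33*r^5 + 447*r^4 - 3179*r^3 + 12516*r^2 - 25872*r + 21952)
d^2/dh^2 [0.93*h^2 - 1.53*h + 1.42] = 1.86000000000000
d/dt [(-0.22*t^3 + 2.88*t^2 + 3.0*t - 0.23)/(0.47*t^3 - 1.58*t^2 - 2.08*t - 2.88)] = (-1.006*t^4 - 1.9048*t^3 + 0.9747*t^2 - 17.3156*t - 9.1184)/(0.2209*t^6 - 1.4852*t^5 + 0.5412*t^4 + 3.8656*t^3 + 13.4272*t^2 + 11.9808*t + 8.2944)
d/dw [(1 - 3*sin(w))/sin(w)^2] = (3*sin(w) - 2)*cos(w)/sin(w)^3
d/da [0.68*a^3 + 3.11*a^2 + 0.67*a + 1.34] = 2.04*a^2 + 6.22*a + 0.67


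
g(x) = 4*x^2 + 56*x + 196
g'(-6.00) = 8.00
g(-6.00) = 4.00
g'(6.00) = 104.00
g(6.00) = 676.00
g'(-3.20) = 30.40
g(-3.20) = 57.76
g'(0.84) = 62.72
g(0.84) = 245.86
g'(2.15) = 73.20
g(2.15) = 334.89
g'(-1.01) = 47.92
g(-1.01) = 143.52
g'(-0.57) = 51.44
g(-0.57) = 165.38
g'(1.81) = 70.48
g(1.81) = 310.46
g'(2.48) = 75.84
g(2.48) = 359.48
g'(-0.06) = 55.52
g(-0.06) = 192.65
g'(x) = 8*x + 56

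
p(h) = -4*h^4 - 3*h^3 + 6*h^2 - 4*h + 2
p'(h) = -16*h^3 - 9*h^2 + 12*h - 4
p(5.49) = -3969.23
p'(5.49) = -2856.89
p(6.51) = -7781.73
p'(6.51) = -4721.61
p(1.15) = -6.22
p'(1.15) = -26.44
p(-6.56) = -6274.22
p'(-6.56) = 4046.78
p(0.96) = -2.36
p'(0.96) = -14.93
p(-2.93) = -154.11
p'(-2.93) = 286.04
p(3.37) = -574.07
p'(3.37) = -678.14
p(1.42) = -16.43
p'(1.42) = -50.92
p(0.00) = 2.00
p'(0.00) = -4.00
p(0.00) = 2.00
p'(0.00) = -4.00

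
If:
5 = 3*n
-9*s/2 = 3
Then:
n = 5/3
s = -2/3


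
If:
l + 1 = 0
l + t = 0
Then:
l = -1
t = 1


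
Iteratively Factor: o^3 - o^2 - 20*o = (o)*(o^2 - o - 20) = o*(o - 5)*(o + 4)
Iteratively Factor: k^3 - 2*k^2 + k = (k - 1)*(k^2 - k) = (k - 1)^2*(k)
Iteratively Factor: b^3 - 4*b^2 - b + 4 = (b - 1)*(b^2 - 3*b - 4) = (b - 4)*(b - 1)*(b + 1)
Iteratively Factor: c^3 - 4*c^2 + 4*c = (c)*(c^2 - 4*c + 4) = c*(c - 2)*(c - 2)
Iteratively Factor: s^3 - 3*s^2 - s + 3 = (s - 3)*(s^2 - 1) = (s - 3)*(s + 1)*(s - 1)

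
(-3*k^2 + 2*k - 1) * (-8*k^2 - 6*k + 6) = 24*k^4 + 2*k^3 - 22*k^2 + 18*k - 6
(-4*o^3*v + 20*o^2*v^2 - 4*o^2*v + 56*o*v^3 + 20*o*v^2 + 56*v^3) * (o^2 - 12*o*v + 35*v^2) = -4*o^5*v + 68*o^4*v^2 - 4*o^4*v - 324*o^3*v^3 + 68*o^3*v^2 + 28*o^2*v^4 - 324*o^2*v^3 + 1960*o*v^5 + 28*o*v^4 + 1960*v^5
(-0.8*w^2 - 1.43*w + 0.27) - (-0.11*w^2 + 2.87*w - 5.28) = -0.69*w^2 - 4.3*w + 5.55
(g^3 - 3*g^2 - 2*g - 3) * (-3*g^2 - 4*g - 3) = -3*g^5 + 5*g^4 + 15*g^3 + 26*g^2 + 18*g + 9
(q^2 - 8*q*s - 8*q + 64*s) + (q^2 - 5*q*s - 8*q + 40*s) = 2*q^2 - 13*q*s - 16*q + 104*s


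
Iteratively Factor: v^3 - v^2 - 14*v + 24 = (v - 2)*(v^2 + v - 12) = (v - 2)*(v + 4)*(v - 3)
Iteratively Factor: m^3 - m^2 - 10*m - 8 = (m - 4)*(m^2 + 3*m + 2) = (m - 4)*(m + 2)*(m + 1)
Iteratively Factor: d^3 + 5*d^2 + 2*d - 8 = (d + 2)*(d^2 + 3*d - 4) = (d + 2)*(d + 4)*(d - 1)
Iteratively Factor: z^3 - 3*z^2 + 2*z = (z)*(z^2 - 3*z + 2) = z*(z - 2)*(z - 1)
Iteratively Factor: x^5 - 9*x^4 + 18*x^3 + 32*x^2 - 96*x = (x - 4)*(x^4 - 5*x^3 - 2*x^2 + 24*x) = (x - 4)^2*(x^3 - x^2 - 6*x) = (x - 4)^2*(x - 3)*(x^2 + 2*x) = (x - 4)^2*(x - 3)*(x + 2)*(x)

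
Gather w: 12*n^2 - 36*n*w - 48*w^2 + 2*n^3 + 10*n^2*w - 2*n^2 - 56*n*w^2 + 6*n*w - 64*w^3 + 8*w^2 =2*n^3 + 10*n^2 - 64*w^3 + w^2*(-56*n - 40) + w*(10*n^2 - 30*n)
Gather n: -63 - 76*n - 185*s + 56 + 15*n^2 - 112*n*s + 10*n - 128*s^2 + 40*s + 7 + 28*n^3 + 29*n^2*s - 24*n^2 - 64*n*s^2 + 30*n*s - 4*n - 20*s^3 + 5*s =28*n^3 + n^2*(29*s - 9) + n*(-64*s^2 - 82*s - 70) - 20*s^3 - 128*s^2 - 140*s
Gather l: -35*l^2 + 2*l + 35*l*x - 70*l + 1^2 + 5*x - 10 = -35*l^2 + l*(35*x - 68) + 5*x - 9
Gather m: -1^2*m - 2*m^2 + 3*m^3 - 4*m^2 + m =3*m^3 - 6*m^2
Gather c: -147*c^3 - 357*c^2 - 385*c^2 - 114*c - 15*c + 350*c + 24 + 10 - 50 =-147*c^3 - 742*c^2 + 221*c - 16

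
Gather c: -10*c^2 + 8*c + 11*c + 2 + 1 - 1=-10*c^2 + 19*c + 2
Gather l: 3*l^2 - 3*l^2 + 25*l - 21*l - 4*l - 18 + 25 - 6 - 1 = 0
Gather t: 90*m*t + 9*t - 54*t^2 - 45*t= -54*t^2 + t*(90*m - 36)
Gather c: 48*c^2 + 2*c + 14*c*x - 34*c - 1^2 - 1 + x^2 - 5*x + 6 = 48*c^2 + c*(14*x - 32) + x^2 - 5*x + 4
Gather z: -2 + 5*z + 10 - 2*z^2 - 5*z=8 - 2*z^2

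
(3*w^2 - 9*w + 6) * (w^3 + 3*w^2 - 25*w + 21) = 3*w^5 - 96*w^3 + 306*w^2 - 339*w + 126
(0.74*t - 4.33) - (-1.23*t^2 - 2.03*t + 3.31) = 1.23*t^2 + 2.77*t - 7.64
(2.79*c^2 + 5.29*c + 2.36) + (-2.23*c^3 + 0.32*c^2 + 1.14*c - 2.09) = -2.23*c^3 + 3.11*c^2 + 6.43*c + 0.27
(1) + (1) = 2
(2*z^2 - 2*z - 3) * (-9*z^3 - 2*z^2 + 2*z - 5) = -18*z^5 + 14*z^4 + 35*z^3 - 8*z^2 + 4*z + 15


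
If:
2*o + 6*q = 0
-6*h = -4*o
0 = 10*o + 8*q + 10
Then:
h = -10/11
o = -15/11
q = 5/11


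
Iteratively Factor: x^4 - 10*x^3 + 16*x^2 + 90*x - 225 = (x - 5)*(x^3 - 5*x^2 - 9*x + 45) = (x - 5)^2*(x^2 - 9) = (x - 5)^2*(x + 3)*(x - 3)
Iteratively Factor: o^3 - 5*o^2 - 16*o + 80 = (o + 4)*(o^2 - 9*o + 20) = (o - 4)*(o + 4)*(o - 5)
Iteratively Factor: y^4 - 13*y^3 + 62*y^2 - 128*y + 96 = (y - 2)*(y^3 - 11*y^2 + 40*y - 48) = (y - 4)*(y - 2)*(y^2 - 7*y + 12) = (y - 4)*(y - 3)*(y - 2)*(y - 4)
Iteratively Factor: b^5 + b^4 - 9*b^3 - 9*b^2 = (b + 3)*(b^4 - 2*b^3 - 3*b^2) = (b + 1)*(b + 3)*(b^3 - 3*b^2) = b*(b + 1)*(b + 3)*(b^2 - 3*b) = b*(b - 3)*(b + 1)*(b + 3)*(b)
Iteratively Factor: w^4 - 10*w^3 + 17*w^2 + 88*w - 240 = (w + 3)*(w^3 - 13*w^2 + 56*w - 80) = (w - 5)*(w + 3)*(w^2 - 8*w + 16) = (w - 5)*(w - 4)*(w + 3)*(w - 4)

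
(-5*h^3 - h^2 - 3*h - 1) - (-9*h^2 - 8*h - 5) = -5*h^3 + 8*h^2 + 5*h + 4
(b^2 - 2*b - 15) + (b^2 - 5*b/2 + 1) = 2*b^2 - 9*b/2 - 14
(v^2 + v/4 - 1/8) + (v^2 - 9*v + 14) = 2*v^2 - 35*v/4 + 111/8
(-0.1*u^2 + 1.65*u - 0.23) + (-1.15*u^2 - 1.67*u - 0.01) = -1.25*u^2 - 0.02*u - 0.24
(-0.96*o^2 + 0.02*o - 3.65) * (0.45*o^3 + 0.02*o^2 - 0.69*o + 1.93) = -0.432*o^5 - 0.0102*o^4 - 0.9797*o^3 - 1.9396*o^2 + 2.5571*o - 7.0445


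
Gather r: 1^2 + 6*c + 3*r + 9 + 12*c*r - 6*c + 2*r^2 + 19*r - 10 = 2*r^2 + r*(12*c + 22)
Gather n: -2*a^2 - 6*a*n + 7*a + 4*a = -2*a^2 - 6*a*n + 11*a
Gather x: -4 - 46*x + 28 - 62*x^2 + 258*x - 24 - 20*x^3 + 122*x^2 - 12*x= -20*x^3 + 60*x^2 + 200*x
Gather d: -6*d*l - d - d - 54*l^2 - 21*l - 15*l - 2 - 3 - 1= d*(-6*l - 2) - 54*l^2 - 36*l - 6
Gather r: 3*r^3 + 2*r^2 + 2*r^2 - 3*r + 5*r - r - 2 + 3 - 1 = 3*r^3 + 4*r^2 + r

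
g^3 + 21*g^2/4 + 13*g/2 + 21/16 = (g + 1/4)*(g + 3/2)*(g + 7/2)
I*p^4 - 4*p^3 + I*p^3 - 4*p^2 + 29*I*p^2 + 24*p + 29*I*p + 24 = (p - 3*I)*(p - I)*(p + 8*I)*(I*p + I)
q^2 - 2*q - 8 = (q - 4)*(q + 2)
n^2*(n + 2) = n^3 + 2*n^2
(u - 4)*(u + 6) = u^2 + 2*u - 24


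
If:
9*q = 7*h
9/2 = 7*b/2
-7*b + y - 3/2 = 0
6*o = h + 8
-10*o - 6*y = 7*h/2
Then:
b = 9/7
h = -458/31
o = -35/31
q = -3206/279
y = 21/2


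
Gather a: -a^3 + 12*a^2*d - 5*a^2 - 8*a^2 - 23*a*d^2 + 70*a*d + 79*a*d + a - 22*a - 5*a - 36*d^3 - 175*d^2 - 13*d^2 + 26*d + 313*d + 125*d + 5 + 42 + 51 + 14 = -a^3 + a^2*(12*d - 13) + a*(-23*d^2 + 149*d - 26) - 36*d^3 - 188*d^2 + 464*d + 112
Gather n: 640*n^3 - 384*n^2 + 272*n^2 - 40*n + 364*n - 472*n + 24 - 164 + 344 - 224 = 640*n^3 - 112*n^2 - 148*n - 20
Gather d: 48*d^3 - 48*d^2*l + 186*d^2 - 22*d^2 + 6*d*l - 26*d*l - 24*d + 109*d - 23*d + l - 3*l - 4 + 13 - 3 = 48*d^3 + d^2*(164 - 48*l) + d*(62 - 20*l) - 2*l + 6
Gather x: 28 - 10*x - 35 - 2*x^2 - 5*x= -2*x^2 - 15*x - 7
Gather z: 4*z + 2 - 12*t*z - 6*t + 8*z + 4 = -6*t + z*(12 - 12*t) + 6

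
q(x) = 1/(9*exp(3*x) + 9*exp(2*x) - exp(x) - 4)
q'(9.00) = 0.00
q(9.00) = 0.00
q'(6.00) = 0.00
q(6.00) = 0.00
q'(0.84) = -0.02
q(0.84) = 0.01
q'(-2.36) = -0.01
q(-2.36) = -0.25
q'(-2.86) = -0.00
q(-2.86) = -0.25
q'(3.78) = -0.00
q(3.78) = 0.00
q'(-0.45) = -7.45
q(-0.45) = 0.74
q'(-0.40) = -3.58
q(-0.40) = 0.48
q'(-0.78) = -2.05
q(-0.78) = -0.59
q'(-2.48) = -0.00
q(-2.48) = -0.25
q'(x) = (-27*exp(3*x) - 18*exp(2*x) + exp(x))/(9*exp(3*x) + 9*exp(2*x) - exp(x) - 4)^2 = (-27*exp(2*x) - 18*exp(x) + 1)*exp(x)/(9*exp(3*x) + 9*exp(2*x) - exp(x) - 4)^2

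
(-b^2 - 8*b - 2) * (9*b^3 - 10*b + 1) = -9*b^5 - 72*b^4 - 8*b^3 + 79*b^2 + 12*b - 2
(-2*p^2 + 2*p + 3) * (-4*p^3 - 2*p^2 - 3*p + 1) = 8*p^5 - 4*p^4 - 10*p^3 - 14*p^2 - 7*p + 3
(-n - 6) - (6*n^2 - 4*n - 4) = -6*n^2 + 3*n - 2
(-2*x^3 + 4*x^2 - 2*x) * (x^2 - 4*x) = -2*x^5 + 12*x^4 - 18*x^3 + 8*x^2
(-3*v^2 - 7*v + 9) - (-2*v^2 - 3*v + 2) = -v^2 - 4*v + 7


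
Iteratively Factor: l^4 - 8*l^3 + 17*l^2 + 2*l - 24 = (l - 3)*(l^3 - 5*l^2 + 2*l + 8) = (l - 4)*(l - 3)*(l^2 - l - 2) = (l - 4)*(l - 3)*(l - 2)*(l + 1)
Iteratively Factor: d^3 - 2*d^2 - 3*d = (d + 1)*(d^2 - 3*d) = d*(d + 1)*(d - 3)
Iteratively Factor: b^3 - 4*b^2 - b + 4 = (b + 1)*(b^2 - 5*b + 4) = (b - 1)*(b + 1)*(b - 4)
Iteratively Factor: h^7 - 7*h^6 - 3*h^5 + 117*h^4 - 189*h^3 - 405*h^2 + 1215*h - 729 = (h - 3)*(h^6 - 4*h^5 - 15*h^4 + 72*h^3 + 27*h^2 - 324*h + 243) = (h - 3)^2*(h^5 - h^4 - 18*h^3 + 18*h^2 + 81*h - 81) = (h - 3)^3*(h^4 + 2*h^3 - 12*h^2 - 18*h + 27) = (h - 3)^3*(h + 3)*(h^3 - h^2 - 9*h + 9) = (h - 3)^4*(h + 3)*(h^2 + 2*h - 3) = (h - 3)^4*(h - 1)*(h + 3)*(h + 3)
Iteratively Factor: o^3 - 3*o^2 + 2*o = (o - 1)*(o^2 - 2*o) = (o - 2)*(o - 1)*(o)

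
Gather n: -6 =-6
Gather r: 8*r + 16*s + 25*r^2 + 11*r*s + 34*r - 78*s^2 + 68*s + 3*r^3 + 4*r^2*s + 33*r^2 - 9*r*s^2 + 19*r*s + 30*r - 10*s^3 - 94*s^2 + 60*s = 3*r^3 + r^2*(4*s + 58) + r*(-9*s^2 + 30*s + 72) - 10*s^3 - 172*s^2 + 144*s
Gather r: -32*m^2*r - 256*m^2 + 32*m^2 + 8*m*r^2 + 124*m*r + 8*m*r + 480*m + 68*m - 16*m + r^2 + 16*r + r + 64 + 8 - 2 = -224*m^2 + 532*m + r^2*(8*m + 1) + r*(-32*m^2 + 132*m + 17) + 70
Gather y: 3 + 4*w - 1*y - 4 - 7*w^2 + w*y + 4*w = -7*w^2 + 8*w + y*(w - 1) - 1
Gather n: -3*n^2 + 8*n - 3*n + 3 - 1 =-3*n^2 + 5*n + 2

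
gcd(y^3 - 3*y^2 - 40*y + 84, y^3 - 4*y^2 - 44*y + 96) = y^2 + 4*y - 12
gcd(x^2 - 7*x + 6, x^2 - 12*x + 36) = x - 6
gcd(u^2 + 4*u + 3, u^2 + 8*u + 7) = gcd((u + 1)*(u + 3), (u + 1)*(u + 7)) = u + 1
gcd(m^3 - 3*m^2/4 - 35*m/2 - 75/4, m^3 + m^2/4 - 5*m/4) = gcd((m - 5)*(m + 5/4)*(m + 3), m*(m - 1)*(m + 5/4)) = m + 5/4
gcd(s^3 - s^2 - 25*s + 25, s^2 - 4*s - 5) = s - 5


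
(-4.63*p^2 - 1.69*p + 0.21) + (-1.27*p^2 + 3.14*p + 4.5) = -5.9*p^2 + 1.45*p + 4.71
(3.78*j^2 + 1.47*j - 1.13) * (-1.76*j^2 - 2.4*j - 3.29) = -6.6528*j^4 - 11.6592*j^3 - 13.9754*j^2 - 2.1243*j + 3.7177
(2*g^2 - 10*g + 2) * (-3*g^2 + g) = -6*g^4 + 32*g^3 - 16*g^2 + 2*g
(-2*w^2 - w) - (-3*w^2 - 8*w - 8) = w^2 + 7*w + 8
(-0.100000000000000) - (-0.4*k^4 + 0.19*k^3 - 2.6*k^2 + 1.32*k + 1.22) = 0.4*k^4 - 0.19*k^3 + 2.6*k^2 - 1.32*k - 1.32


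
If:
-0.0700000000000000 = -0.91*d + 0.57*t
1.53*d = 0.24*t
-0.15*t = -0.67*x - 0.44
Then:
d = -0.03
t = -0.16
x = -0.69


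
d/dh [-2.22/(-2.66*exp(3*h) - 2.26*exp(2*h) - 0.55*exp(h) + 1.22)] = (-17.7156*exp(2*h) - 10.0344*exp(h) - 1.221)*exp(h)/(2.66*exp(3*h) + 2.26*exp(2*h) + 0.55*exp(h) - 1.22)^2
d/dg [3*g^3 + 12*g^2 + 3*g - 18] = 9*g^2 + 24*g + 3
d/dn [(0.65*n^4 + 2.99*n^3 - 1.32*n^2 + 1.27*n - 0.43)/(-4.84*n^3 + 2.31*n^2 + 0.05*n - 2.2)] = (-3.146*n^6 + 3.003*n^5 + 0.615600000000001*n^4 + 6.8726*n^3 - 28.9773*n^2 + 7.7946*n - 2.7725)/(23.4256*n^6 - 22.3608*n^5 + 4.8521*n^4 + 21.527*n^3 - 10.1615*n^2 - 0.22*n + 4.84)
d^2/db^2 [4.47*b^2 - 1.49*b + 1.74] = 8.94000000000000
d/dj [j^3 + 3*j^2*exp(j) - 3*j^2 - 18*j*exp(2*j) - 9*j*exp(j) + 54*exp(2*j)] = 3*j^2*exp(j) + 3*j^2 - 36*j*exp(2*j) - 3*j*exp(j) - 6*j + 90*exp(2*j) - 9*exp(j)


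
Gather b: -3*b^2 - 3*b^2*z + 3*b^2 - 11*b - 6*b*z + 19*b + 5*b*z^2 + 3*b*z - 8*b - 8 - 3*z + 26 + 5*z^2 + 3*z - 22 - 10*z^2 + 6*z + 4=-3*b^2*z + b*(5*z^2 - 3*z) - 5*z^2 + 6*z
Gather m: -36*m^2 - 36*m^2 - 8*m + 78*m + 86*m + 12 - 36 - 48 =-72*m^2 + 156*m - 72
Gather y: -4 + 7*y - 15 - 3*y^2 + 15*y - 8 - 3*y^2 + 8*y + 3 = -6*y^2 + 30*y - 24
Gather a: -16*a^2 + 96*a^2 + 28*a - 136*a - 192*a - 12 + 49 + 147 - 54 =80*a^2 - 300*a + 130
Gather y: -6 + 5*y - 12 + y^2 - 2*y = y^2 + 3*y - 18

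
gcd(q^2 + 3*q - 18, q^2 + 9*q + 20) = 1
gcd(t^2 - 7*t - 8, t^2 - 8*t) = t - 8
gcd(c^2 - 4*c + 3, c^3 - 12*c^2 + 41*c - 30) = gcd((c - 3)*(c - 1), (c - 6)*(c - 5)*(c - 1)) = c - 1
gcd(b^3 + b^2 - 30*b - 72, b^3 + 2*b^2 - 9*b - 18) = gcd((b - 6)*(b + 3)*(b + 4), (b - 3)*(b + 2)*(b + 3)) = b + 3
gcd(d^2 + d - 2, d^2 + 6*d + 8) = d + 2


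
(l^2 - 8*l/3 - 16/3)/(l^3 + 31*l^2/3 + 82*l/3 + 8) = (3*l^2 - 8*l - 16)/(3*l^3 + 31*l^2 + 82*l + 24)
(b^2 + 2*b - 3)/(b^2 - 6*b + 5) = (b + 3)/(b - 5)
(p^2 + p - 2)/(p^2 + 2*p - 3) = (p + 2)/(p + 3)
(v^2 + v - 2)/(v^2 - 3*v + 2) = (v + 2)/(v - 2)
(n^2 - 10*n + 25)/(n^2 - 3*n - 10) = (n - 5)/(n + 2)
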